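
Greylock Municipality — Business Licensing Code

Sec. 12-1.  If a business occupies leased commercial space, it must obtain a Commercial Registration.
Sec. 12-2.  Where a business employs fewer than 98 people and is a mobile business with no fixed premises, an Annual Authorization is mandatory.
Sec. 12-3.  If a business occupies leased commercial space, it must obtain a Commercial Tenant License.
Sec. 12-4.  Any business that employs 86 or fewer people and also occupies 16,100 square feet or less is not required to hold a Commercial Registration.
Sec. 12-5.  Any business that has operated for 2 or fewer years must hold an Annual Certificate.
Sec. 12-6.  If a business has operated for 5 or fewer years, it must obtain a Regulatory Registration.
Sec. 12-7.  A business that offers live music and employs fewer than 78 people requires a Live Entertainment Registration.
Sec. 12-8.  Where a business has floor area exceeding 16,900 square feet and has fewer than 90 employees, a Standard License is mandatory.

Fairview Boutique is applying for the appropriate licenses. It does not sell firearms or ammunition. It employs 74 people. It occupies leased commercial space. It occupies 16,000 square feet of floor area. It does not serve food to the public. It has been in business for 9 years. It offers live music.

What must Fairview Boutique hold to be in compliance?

Commercial Tenant License, Live Entertainment Registration

Sec. 12-1. occupies leased commercial space → Commercial Registration required.
Sec. 12-2. employees 74 < 98; occupies leased commercial space (not: is a mobile business with no fixed premises) → Annual Authorization not required.
Sec. 12-3. occupies leased commercial space → Commercial Tenant License required.
Sec. 12-4. employees 74 ≤ 86; floor area 16,000 square feet ≤ 16,100 square feet → exempt from Commercial Registration.
Sec. 12-5. years in business 9 > 2 → Annual Certificate not required.
Sec. 12-6. years in business 9 > 5 → Regulatory Registration not required.
Sec. 12-7. offers live music; employees 74 < 78 → Live Entertainment Registration required.
Sec. 12-8. floor area 16,000 square feet ≤ 16,900 square feet; employees 74 < 90 → Standard License not required.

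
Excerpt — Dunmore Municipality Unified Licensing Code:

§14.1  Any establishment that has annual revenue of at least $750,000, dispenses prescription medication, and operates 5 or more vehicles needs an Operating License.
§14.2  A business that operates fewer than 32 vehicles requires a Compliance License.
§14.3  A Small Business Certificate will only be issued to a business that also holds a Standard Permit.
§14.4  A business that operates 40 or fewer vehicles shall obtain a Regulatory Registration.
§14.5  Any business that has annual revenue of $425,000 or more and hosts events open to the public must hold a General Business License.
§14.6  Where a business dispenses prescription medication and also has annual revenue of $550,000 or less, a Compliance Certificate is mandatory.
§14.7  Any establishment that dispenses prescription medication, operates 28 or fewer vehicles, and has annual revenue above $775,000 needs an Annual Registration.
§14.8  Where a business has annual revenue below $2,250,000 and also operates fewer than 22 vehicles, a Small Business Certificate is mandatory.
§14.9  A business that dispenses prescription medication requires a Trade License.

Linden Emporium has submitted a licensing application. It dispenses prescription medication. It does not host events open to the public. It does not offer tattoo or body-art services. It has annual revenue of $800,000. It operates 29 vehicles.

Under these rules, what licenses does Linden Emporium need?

Compliance License, Operating License, Regulatory Registration, Trade License

§14.1 revenue $800,000 ≥ $750,000; dispenses prescription medication; vehicles 29 ≥ 5 → Operating License required.
§14.2 vehicles 29 < 32 → Compliance License required.
§14.3 Small Business Certificate is not required → no effect.
§14.4 vehicles 29 ≤ 40 → Regulatory Registration required.
§14.5 revenue $800,000 ≥ $425,000; does not host events open to the public → General Business License not required.
§14.6 dispenses prescription medication; revenue $800,000 > $550,000 → Compliance Certificate not required.
§14.7 dispenses prescription medication; vehicles 29 > 28; revenue $800,000 > $775,000 → Annual Registration not required.
§14.8 revenue $800,000 < $2,250,000; vehicles 29 ≥ 22 → Small Business Certificate not required.
§14.9 dispenses prescription medication → Trade License required.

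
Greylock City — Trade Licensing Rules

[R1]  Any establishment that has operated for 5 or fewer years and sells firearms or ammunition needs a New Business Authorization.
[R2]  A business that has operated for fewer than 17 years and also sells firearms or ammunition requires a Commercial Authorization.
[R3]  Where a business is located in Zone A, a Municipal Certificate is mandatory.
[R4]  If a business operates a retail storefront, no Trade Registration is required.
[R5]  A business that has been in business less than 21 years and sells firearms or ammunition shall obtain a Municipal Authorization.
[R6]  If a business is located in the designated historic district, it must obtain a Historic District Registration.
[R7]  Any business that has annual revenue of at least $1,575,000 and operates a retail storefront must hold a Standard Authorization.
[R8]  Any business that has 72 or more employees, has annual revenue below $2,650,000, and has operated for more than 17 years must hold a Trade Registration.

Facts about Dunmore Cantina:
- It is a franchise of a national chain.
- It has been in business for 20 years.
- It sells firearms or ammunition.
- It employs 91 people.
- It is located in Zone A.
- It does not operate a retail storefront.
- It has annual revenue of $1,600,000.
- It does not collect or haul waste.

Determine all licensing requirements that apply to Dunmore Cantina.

[R1] years in business 20 > 5; sells firearms or ammunition → New Business Authorization not required.
[R2] years in business 20 ≥ 17; sells firearms or ammunition → Commercial Authorization not required.
[R3] is located in Zone A → Municipal Certificate required.
[R4] does not operate a retail storefront → Trade Registration exemption does not apply.
[R5] years in business 20 < 21; sells firearms or ammunition → Municipal Authorization required.
[R6] is located in Zone A (not: is located in the designated historic district) → Historic District Registration not required.
[R7] revenue $1,600,000 ≥ $1,575,000; does not operate a retail storefront → Standard Authorization not required.
[R8] employees 91 ≥ 72; revenue $1,600,000 < $2,650,000; years in business 20 > 17 → Trade Registration required.

Municipal Authorization, Municipal Certificate, Trade Registration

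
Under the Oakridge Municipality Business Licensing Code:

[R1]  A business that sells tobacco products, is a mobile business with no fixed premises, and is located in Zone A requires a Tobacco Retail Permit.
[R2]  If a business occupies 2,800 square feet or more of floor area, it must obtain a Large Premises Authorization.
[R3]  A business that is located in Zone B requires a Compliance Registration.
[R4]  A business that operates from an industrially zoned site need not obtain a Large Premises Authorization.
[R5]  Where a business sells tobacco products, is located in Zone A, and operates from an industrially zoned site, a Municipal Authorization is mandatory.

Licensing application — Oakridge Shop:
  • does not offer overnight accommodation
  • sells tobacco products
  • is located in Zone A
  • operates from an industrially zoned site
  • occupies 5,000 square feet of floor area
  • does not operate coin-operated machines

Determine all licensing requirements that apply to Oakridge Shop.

Municipal Authorization

[R1] sells tobacco products; operates from an industrially zoned site (not: is a mobile business with no fixed premises); is located in Zone A → Tobacco Retail Permit not required.
[R2] floor area 5,000 square feet ≥ 2,800 square feet → Large Premises Authorization required.
[R3] is located in Zone A (not: is located in Zone B) → Compliance Registration not required.
[R4] operates from an industrially zoned site → exempt from Large Premises Authorization.
[R5] sells tobacco products; is located in Zone A; operates from an industrially zoned site → Municipal Authorization required.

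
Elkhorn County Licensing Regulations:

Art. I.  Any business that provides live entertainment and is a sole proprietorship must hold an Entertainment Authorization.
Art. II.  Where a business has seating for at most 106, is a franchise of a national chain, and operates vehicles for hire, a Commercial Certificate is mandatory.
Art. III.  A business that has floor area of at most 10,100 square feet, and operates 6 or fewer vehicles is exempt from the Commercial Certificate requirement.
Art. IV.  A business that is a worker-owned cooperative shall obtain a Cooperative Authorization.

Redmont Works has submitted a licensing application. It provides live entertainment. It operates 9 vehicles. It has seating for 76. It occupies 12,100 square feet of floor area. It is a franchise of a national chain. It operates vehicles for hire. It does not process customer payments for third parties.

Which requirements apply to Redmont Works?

Art. I. provides live entertainment; is a franchise of a national chain (not: is a sole proprietorship) → Entertainment Authorization not required.
Art. II. seating 76 ≤ 106; is a franchise of a national chain; operates vehicles for hire → Commercial Certificate required.
Art. III. floor area 12,100 square feet > 10,100 square feet; vehicles 9 > 6 → Commercial Certificate exemption does not apply.
Art. IV. is a franchise of a national chain (not: is a worker-owned cooperative) → Cooperative Authorization not required.

Commercial Certificate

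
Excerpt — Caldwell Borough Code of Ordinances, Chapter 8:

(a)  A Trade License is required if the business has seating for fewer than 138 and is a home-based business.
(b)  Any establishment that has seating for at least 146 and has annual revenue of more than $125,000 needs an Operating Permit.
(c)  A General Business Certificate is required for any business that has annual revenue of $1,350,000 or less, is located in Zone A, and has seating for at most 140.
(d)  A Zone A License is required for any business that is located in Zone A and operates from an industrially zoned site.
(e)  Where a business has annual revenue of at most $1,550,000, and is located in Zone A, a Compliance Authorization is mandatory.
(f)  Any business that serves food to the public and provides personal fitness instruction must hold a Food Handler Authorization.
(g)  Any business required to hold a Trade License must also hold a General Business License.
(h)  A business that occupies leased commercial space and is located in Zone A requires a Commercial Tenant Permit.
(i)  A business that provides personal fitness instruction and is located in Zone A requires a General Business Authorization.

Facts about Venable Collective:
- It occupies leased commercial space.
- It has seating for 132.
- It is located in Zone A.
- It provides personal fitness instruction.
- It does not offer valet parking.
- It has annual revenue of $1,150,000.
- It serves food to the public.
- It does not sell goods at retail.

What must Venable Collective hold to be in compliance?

(a) seating 132 < 138; occupies leased commercial space (not: is a home-based business) → Trade License not required.
(b) seating 132 < 146; revenue $1,150,000 > $125,000 → Operating Permit not required.
(c) revenue $1,150,000 ≤ $1,350,000; is located in Zone A; seating 132 ≤ 140 → General Business Certificate required.
(d) is located in Zone A; occupies leased commercial space (not: operates from an industrially zoned site) → Zone A License not required.
(e) revenue $1,150,000 ≤ $1,550,000; is located in Zone A → Compliance Authorization required.
(f) serves food to the public; provides personal fitness instruction → Food Handler Authorization required.
(g) Trade License is not required → no effect.
(h) occupies leased commercial space; is located in Zone A → Commercial Tenant Permit required.
(i) provides personal fitness instruction; is located in Zone A → General Business Authorization required.

Commercial Tenant Permit, Compliance Authorization, Food Handler Authorization, General Business Authorization, General Business Certificate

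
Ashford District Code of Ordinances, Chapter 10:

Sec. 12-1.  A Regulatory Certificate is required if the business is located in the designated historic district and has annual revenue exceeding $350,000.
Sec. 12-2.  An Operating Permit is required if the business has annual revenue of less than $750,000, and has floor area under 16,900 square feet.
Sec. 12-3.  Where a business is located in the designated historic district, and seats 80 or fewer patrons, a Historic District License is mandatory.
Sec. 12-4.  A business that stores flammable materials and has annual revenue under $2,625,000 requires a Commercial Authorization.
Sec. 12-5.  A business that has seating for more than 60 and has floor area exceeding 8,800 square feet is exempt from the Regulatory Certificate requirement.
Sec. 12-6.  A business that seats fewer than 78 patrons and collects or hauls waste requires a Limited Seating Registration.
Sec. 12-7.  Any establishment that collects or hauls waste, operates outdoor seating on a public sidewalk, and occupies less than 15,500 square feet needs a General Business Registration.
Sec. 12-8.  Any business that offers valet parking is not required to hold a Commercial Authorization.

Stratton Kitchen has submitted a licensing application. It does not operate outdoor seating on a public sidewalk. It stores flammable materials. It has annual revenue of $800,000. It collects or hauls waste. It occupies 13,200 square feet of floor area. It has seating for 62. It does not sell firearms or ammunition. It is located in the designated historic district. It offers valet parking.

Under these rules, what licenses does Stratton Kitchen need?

Sec. 12-1. is located in the designated historic district; revenue $800,000 > $350,000 → Regulatory Certificate required.
Sec. 12-2. revenue $800,000 ≥ $750,000; floor area 13,200 square feet < 16,900 square feet → Operating Permit not required.
Sec. 12-3. is located in the designated historic district; seating 62 ≤ 80 → Historic District License required.
Sec. 12-4. stores flammable materials; revenue $800,000 < $2,625,000 → Commercial Authorization required.
Sec. 12-5. seating 62 > 60; floor area 13,200 square feet > 8,800 square feet → exempt from Regulatory Certificate.
Sec. 12-6. seating 62 < 78; collects or hauls waste → Limited Seating Registration required.
Sec. 12-7. collects or hauls waste; does not operate outdoor seating on a public sidewalk; floor area 13,200 square feet < 15,500 square feet → General Business Registration not required.
Sec. 12-8. offers valet parking → exempt from Commercial Authorization.

Historic District License, Limited Seating Registration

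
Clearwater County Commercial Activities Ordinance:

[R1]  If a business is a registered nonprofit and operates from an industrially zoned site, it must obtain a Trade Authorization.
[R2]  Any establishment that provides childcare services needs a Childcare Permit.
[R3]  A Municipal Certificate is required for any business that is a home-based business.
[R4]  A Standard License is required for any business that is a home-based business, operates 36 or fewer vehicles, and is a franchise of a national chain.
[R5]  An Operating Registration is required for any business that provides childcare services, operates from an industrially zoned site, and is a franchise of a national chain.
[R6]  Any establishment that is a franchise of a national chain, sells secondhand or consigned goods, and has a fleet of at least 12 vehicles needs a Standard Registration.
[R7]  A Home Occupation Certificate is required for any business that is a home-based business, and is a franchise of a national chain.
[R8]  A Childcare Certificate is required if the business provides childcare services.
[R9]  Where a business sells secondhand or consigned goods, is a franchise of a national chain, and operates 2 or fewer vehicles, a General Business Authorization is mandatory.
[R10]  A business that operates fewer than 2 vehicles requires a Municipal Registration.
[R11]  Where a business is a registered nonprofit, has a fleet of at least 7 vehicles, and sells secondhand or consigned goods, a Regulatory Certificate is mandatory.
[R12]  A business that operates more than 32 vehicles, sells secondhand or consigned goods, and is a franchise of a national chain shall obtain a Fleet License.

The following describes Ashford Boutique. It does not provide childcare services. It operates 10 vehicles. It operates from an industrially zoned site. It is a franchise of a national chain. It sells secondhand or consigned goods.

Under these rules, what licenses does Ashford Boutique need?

[R1] is a franchise of a national chain (not: is a registered nonprofit); operates from an industrially zoned site → Trade Authorization not required.
[R2] does not provide childcare services → Childcare Permit not required.
[R3] operates from an industrially zoned site (not: is a home-based business) → Municipal Certificate not required.
[R4] operates from an industrially zoned site (not: is a home-based business); vehicles 10 ≤ 36; is a franchise of a national chain → Standard License not required.
[R5] does not provide childcare services; operates from an industrially zoned site; is a franchise of a national chain → Operating Registration not required.
[R6] is a franchise of a national chain; sells secondhand or consigned goods; vehicles 10 < 12 → Standard Registration not required.
[R7] operates from an industrially zoned site (not: is a home-based business); is a franchise of a national chain → Home Occupation Certificate not required.
[R8] does not provide childcare services → Childcare Certificate not required.
[R9] sells secondhand or consigned goods; is a franchise of a national chain; vehicles 10 > 2 → General Business Authorization not required.
[R10] vehicles 10 ≥ 2 → Municipal Registration not required.
[R11] is a franchise of a national chain (not: is a registered nonprofit); vehicles 10 ≥ 7; sells secondhand or consigned goods → Regulatory Certificate not required.
[R12] vehicles 10 ≤ 32; sells secondhand or consigned goods; is a franchise of a national chain → Fleet License not required.

None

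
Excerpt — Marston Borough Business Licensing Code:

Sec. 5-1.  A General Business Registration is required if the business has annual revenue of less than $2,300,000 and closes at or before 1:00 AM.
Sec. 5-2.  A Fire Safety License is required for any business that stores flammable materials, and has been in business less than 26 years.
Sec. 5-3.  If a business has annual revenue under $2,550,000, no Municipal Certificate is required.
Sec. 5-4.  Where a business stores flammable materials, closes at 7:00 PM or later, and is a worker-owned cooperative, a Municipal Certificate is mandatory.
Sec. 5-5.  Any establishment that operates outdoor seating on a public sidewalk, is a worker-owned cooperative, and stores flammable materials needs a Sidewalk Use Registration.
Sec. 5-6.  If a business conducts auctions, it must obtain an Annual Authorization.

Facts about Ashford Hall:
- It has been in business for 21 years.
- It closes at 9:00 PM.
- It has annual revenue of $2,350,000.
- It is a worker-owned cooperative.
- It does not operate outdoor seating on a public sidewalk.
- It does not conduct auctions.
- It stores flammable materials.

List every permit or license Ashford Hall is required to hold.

Sec. 5-1. revenue $2,350,000 ≥ $2,300,000; closes 9:00 PM, at/before 1:00 AM → General Business Registration not required.
Sec. 5-2. stores flammable materials; years in business 21 < 26 → Fire Safety License required.
Sec. 5-3. revenue $2,350,000 < $2,550,000 → exempt from Municipal Certificate.
Sec. 5-4. stores flammable materials; closes 9:00 PM, after 7:00 PM; is a worker-owned cooperative → Municipal Certificate required.
Sec. 5-5. does not operate outdoor seating on a public sidewalk; is a worker-owned cooperative; stores flammable materials → Sidewalk Use Registration not required.
Sec. 5-6. does not conduct auctions → Annual Authorization not required.

Fire Safety License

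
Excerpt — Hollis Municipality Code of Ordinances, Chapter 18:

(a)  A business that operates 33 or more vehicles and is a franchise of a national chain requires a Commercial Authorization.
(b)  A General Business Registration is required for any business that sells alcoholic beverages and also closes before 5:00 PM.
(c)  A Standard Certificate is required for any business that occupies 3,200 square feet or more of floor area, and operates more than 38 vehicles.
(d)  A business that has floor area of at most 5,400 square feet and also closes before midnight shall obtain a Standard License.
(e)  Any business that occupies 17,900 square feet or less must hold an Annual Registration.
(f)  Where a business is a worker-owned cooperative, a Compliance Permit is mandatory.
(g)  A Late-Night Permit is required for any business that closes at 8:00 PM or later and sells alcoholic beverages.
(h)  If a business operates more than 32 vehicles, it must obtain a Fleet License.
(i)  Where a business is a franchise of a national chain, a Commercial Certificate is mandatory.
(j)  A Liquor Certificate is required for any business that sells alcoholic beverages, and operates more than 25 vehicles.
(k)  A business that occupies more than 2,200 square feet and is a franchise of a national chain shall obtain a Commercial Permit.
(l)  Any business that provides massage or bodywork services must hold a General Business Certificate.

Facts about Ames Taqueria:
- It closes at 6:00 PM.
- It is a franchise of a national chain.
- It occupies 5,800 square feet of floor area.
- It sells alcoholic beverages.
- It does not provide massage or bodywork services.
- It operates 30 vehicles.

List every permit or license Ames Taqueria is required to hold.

Annual Registration, Commercial Certificate, Commercial Permit, Liquor Certificate

(a) vehicles 30 < 33; is a franchise of a national chain → Commercial Authorization not required.
(b) sells alcoholic beverages; closes 6:00 PM, after 5:00 PM → General Business Registration not required.
(c) floor area 5,800 square feet ≥ 3,200 square feet; vehicles 30 ≤ 38 → Standard Certificate not required.
(d) floor area 5,800 square feet > 5,400 square feet; closes 6:00 PM, at/before midnight → Standard License not required.
(e) floor area 5,800 square feet ≤ 17,900 square feet → Annual Registration required.
(f) is a franchise of a national chain (not: is a worker-owned cooperative) → Compliance Permit not required.
(g) closes 6:00 PM, at/before 8:00 PM; sells alcoholic beverages → Late-Night Permit not required.
(h) vehicles 30 ≤ 32 → Fleet License not required.
(i) is a franchise of a national chain → Commercial Certificate required.
(j) sells alcoholic beverages; vehicles 30 > 25 → Liquor Certificate required.
(k) floor area 5,800 square feet > 2,200 square feet; is a franchise of a national chain → Commercial Permit required.
(l) does not provide massage or bodywork services → General Business Certificate not required.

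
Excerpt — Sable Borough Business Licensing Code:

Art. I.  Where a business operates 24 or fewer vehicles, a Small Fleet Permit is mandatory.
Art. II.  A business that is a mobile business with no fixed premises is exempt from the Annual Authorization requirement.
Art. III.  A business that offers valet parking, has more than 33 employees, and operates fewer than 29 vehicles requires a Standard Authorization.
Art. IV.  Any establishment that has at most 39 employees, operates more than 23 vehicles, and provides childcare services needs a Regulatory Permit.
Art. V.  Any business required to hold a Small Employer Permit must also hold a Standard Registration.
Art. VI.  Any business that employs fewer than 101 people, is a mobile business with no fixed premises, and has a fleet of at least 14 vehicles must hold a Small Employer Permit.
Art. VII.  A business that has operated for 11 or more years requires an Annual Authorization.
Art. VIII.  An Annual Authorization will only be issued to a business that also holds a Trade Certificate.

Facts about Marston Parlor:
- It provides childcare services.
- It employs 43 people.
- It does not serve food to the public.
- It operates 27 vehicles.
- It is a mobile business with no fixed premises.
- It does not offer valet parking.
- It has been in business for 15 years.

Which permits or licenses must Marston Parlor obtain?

Small Employer Permit, Standard Registration

Art. I. vehicles 27 > 24 → Small Fleet Permit not required.
Art. II. is a mobile business with no fixed premises → exempt from Annual Authorization.
Art. III. does not offer valet parking; employees 43 > 33; vehicles 27 < 29 → Standard Authorization not required.
Art. IV. employees 43 > 39; vehicles 27 > 23; provides childcare services → Regulatory Permit not required.
Art. V. Small Employer Permit is required → Standard Registration also required.
Art. VI. employees 43 < 101; is a mobile business with no fixed premises; vehicles 27 ≥ 14 → Small Employer Permit required.
Art. VII. years in business 15 ≥ 11 → Annual Authorization required.
Art. VIII. Annual Authorization is not required → no effect.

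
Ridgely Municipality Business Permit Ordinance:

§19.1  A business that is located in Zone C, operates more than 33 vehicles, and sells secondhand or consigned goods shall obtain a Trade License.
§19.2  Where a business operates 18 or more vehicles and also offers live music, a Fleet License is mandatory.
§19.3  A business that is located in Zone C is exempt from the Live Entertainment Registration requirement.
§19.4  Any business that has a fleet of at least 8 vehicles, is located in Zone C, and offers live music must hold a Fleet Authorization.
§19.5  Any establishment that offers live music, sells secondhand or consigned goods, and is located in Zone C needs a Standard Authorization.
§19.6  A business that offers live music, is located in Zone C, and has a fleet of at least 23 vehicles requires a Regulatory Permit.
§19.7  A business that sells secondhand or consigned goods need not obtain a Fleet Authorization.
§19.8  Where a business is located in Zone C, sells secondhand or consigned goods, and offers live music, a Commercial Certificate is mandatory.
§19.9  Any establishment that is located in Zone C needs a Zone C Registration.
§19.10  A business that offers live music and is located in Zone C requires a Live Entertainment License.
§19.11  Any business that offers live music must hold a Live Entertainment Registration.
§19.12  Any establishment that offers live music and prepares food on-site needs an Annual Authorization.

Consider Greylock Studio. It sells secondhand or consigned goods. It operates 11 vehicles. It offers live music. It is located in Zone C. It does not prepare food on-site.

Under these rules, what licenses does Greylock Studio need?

§19.1 is located in Zone C; vehicles 11 ≤ 33; sells secondhand or consigned goods → Trade License not required.
§19.2 vehicles 11 < 18; offers live music → Fleet License not required.
§19.3 is located in Zone C → exempt from Live Entertainment Registration.
§19.4 vehicles 11 ≥ 8; is located in Zone C; offers live music → Fleet Authorization required.
§19.5 offers live music; sells secondhand or consigned goods; is located in Zone C → Standard Authorization required.
§19.6 offers live music; is located in Zone C; vehicles 11 < 23 → Regulatory Permit not required.
§19.7 sells secondhand or consigned goods → exempt from Fleet Authorization.
§19.8 is located in Zone C; sells secondhand or consigned goods; offers live music → Commercial Certificate required.
§19.9 is located in Zone C → Zone C Registration required.
§19.10 offers live music; is located in Zone C → Live Entertainment License required.
§19.11 offers live music → Live Entertainment Registration required.
§19.12 offers live music; does not prepare food on-site → Annual Authorization not required.

Commercial Certificate, Live Entertainment License, Standard Authorization, Zone C Registration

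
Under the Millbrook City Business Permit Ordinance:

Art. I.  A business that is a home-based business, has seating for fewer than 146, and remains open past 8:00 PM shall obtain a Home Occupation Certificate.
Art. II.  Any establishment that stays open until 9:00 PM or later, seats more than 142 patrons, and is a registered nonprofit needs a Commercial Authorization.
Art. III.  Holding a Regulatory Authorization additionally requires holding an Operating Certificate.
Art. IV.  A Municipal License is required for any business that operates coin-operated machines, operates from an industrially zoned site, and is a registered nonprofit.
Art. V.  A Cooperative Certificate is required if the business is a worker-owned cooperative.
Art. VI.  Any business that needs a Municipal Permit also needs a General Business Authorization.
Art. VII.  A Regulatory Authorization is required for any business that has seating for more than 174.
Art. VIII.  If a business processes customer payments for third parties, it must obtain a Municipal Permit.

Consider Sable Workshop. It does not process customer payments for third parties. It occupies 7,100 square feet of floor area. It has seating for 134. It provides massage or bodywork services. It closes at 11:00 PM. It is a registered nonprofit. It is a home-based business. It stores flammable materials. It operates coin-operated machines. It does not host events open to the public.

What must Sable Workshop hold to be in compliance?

Home Occupation Certificate

Art. I. is a home-based business; seating 134 < 146; closes 11:00 PM, after 8:00 PM → Home Occupation Certificate required.
Art. II. closes 11:00 PM, after 9:00 PM; seating 134 ≤ 142; is a registered nonprofit → Commercial Authorization not required.
Art. III. Regulatory Authorization is not required → no effect.
Art. IV. operates coin-operated machines; is a home-based business (not: operates from an industrially zoned site); is a registered nonprofit → Municipal License not required.
Art. V. is a registered nonprofit (not: is a worker-owned cooperative) → Cooperative Certificate not required.
Art. VI. Municipal Permit is not required → no effect.
Art. VII. seating 134 ≤ 174 → Regulatory Authorization not required.
Art. VIII. does not process customer payments for third parties → Municipal Permit not required.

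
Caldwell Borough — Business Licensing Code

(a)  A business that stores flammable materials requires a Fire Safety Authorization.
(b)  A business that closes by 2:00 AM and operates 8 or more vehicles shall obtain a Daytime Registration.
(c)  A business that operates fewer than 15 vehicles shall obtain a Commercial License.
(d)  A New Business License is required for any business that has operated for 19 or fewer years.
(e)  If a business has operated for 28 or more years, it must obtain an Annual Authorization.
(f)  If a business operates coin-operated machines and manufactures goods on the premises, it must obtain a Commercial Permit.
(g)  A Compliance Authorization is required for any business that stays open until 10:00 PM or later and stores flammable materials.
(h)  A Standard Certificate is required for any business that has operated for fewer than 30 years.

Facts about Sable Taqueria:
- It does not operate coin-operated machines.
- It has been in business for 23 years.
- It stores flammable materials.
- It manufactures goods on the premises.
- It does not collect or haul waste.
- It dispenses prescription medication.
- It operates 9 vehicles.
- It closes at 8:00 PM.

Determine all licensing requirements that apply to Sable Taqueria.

Commercial License, Daytime Registration, Fire Safety Authorization, Standard Certificate

(a) stores flammable materials → Fire Safety Authorization required.
(b) closes 8:00 PM, at/before 2:00 AM; vehicles 9 ≥ 8 → Daytime Registration required.
(c) vehicles 9 < 15 → Commercial License required.
(d) years in business 23 > 19 → New Business License not required.
(e) years in business 23 < 28 → Annual Authorization not required.
(f) does not operate coin-operated machines; manufactures goods on the premises → Commercial Permit not required.
(g) closes 8:00 PM, at/before 10:00 PM; stores flammable materials → Compliance Authorization not required.
(h) years in business 23 < 30 → Standard Certificate required.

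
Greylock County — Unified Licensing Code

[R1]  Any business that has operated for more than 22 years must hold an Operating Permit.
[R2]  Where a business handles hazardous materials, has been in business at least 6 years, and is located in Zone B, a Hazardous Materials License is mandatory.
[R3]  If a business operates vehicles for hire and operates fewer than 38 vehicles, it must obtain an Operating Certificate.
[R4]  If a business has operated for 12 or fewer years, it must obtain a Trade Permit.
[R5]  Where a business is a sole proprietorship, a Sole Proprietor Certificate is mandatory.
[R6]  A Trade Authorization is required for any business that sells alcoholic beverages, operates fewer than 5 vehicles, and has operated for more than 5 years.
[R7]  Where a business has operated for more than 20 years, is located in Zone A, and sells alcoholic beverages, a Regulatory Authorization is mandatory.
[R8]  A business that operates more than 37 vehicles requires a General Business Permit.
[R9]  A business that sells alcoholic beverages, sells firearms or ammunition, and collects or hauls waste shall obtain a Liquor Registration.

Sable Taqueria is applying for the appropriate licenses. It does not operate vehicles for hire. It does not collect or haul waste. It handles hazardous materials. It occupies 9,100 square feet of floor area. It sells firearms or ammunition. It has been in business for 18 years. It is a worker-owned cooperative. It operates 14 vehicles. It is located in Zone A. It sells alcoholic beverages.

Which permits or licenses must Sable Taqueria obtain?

[R1] years in business 18 ≤ 22 → Operating Permit not required.
[R2] handles hazardous materials; years in business 18 ≥ 6; is located in Zone A (not: is located in Zone B) → Hazardous Materials License not required.
[R3] does not operate vehicles for hire; vehicles 14 < 38 → Operating Certificate not required.
[R4] years in business 18 > 12 → Trade Permit not required.
[R5] is a worker-owned cooperative (not: is a sole proprietorship) → Sole Proprietor Certificate not required.
[R6] sells alcoholic beverages; vehicles 14 ≥ 5; years in business 18 > 5 → Trade Authorization not required.
[R7] years in business 18 ≤ 20; is located in Zone A; sells alcoholic beverages → Regulatory Authorization not required.
[R8] vehicles 14 ≤ 37 → General Business Permit not required.
[R9] sells alcoholic beverages; sells firearms or ammunition; does not collect or haul waste → Liquor Registration not required.

None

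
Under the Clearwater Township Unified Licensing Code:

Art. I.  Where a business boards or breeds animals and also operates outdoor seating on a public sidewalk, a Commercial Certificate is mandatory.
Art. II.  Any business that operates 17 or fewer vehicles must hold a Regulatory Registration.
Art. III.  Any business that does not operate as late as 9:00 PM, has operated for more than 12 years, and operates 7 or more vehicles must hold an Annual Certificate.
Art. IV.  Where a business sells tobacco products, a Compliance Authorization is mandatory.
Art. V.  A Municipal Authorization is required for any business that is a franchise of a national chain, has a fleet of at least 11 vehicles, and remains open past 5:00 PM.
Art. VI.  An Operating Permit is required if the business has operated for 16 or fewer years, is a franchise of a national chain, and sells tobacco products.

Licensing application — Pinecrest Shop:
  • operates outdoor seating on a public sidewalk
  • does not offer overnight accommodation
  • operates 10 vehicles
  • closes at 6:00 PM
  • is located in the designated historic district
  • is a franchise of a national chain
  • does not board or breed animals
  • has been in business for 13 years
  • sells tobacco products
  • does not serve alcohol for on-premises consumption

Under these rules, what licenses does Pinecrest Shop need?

Art. I. does not board or breed animals; operates outdoor seating on a public sidewalk → Commercial Certificate not required.
Art. II. vehicles 10 ≤ 17 → Regulatory Registration required.
Art. III. closes 6:00 PM, at/before 9:00 PM; years in business 13 > 12; vehicles 10 ≥ 7 → Annual Certificate required.
Art. IV. sells tobacco products → Compliance Authorization required.
Art. V. is a franchise of a national chain; vehicles 10 < 11; closes 6:00 PM, after 5:00 PM → Municipal Authorization not required.
Art. VI. years in business 13 ≤ 16; is a franchise of a national chain; sells tobacco products → Operating Permit required.

Annual Certificate, Compliance Authorization, Operating Permit, Regulatory Registration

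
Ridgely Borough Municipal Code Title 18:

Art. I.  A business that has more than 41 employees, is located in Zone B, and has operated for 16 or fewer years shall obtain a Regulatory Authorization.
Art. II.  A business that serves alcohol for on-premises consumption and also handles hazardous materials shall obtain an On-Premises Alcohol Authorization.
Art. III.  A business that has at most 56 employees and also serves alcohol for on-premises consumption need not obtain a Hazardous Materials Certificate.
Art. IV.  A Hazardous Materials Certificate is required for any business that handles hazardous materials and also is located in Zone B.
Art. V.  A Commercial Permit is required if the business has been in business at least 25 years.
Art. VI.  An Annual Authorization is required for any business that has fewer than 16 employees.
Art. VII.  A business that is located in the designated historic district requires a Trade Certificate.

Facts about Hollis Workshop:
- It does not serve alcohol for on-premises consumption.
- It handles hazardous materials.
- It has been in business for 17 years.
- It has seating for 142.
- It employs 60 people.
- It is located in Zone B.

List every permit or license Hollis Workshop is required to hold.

Art. I. employees 60 > 41; is located in Zone B; years in business 17 > 16 → Regulatory Authorization not required.
Art. II. does not serve alcohol for on-premises consumption; handles hazardous materials → On-Premises Alcohol Authorization not required.
Art. III. employees 60 > 56; does not serve alcohol for on-premises consumption → Hazardous Materials Certificate exemption does not apply.
Art. IV. handles hazardous materials; is located in Zone B → Hazardous Materials Certificate required.
Art. V. years in business 17 < 25 → Commercial Permit not required.
Art. VI. employees 60 ≥ 16 → Annual Authorization not required.
Art. VII. is located in Zone B (not: is located in the designated historic district) → Trade Certificate not required.

Hazardous Materials Certificate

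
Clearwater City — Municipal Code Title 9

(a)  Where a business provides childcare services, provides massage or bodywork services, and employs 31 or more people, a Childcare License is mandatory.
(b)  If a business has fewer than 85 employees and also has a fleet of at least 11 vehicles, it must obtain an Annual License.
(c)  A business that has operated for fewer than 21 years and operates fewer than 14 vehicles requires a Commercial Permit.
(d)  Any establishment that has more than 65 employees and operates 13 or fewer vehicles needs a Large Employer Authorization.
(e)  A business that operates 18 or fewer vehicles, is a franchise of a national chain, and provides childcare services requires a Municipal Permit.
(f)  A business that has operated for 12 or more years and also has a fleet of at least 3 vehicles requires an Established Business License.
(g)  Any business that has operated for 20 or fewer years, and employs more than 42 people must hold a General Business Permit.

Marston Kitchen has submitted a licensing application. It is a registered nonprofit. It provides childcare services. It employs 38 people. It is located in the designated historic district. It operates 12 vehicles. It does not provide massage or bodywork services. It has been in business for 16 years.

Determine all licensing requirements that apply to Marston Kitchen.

(a) provides childcare services; does not provide massage or bodywork services; employees 38 ≥ 31 → Childcare License not required.
(b) employees 38 < 85; vehicles 12 ≥ 11 → Annual License required.
(c) years in business 16 < 21; vehicles 12 < 14 → Commercial Permit required.
(d) employees 38 ≤ 65; vehicles 12 ≤ 13 → Large Employer Authorization not required.
(e) vehicles 12 ≤ 18; is a registered nonprofit (not: is a franchise of a national chain); provides childcare services → Municipal Permit not required.
(f) years in business 16 ≥ 12; vehicles 12 ≥ 3 → Established Business License required.
(g) years in business 16 ≤ 20; employees 38 ≤ 42 → General Business Permit not required.

Annual License, Commercial Permit, Established Business License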